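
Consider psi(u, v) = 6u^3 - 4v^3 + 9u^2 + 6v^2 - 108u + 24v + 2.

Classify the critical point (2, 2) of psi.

The mixed partial ∂²psi/∂u∂v is 0, so the Hessian at any point is diag(psi_uu, psi_vv) = diag(18(2u + 1), 12(-2v + 1)).
At (2, 2): H = diag(90, -36).
The eigenvalues have opposite signs, so H is indefinite: a saddle point.

saddle point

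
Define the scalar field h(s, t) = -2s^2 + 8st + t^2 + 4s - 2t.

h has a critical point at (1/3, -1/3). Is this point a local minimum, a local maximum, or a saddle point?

saddle point

The Hessian of h is constant: H = [[-4, 8], [8, 2]].
det(H) = (-4)·2 − 8² = -72.
Since det(H) < 0, H is indefinite and the critical point is a saddle point.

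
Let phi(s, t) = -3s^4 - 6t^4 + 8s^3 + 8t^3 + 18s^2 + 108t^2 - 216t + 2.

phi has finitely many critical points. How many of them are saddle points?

phi separates as a function of s plus a function of t, so ∇phi=0 decouples.
∂phi/∂s = -12s(s - 3)(s + 1) = 0 at s ∈ {-1, 0, 3}; ∂phi/∂t = -24(t - 3)(t - 1)(t + 3) = 0 at t ∈ {-3, 1, 3}.
The Hessian is diagonal: diag(phi_ss, phi_tt). Second derivatives: phi_ss(-1)=-48, phi_ss(0)=36, phi_ss(3)=-144; phi_tt(-3)=-576, phi_tt(1)=192, phi_tt(3)=-288.
Saddle points occur where the two diagonal entries have opposite signs: (-1, 1), (0, -3), (0, 3), (3, 1). Count: 4.

4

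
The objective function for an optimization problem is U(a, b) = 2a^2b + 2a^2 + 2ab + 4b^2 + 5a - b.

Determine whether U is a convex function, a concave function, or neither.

The term 2a^2b is cubic, so the Hessian is not constant.
∂²U/∂a² = 4b + 4, which takes both signs as b varies (negative for sufficiently negative b). A diagonal entry of the Hessian changing sign means the Hessian is neither positive- nor negative-semidefinite on all of R^2.

neither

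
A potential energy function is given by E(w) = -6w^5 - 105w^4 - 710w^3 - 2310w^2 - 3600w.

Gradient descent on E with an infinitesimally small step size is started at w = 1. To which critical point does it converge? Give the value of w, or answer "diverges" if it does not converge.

E'(w) = -30(w + 2)(w + 3)(w + 4)(w + 5), so E'(1) = -10800.
Gradient descent moves in the -E' direction, i.e. w is increasing.
There is no critical point above w=1, and E' keeps the same sign, so the iterate runs off to +∞.

diverges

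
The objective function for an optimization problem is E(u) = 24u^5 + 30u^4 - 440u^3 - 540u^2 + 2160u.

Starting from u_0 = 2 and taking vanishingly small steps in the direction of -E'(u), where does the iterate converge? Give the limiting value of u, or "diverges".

E'(u) = 120(u - 3)(u - 1)(u + 2)(u + 3), so E'(2) = -2400.
Gradient descent moves in the -E' direction, i.e. u is increasing.
The nearest critical point in that direction is u = 3, where E'' = 7200 > 0 (a local minimum). The iterate converges there.

3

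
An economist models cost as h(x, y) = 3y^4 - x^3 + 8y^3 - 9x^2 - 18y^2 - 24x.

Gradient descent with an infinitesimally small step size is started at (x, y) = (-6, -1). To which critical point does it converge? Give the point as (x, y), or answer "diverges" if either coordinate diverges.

h is separable, so gradient descent decouples: x follows -∂h/∂x, y follows -∂h/∂y.
∂h/∂x = -3(x + 2)(x + 4); at x=-6 this is -24, so x increases.
∂h/∂y = 12y(y - 1)(y + 3); at y=-1 this is 48, so y decreases.
x converges to its nearest critical value -4 (a local min of the x-part); y converges to -3. The iterate converges to (-4, -3).

(-4, -3)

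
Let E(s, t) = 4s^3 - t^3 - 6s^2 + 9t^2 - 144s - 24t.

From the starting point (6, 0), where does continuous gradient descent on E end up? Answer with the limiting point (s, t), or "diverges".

E is separable, so gradient descent decouples: s follows -∂E/∂s, t follows -∂E/∂t.
∂E/∂s = 12(s - 4)(s + 3); at s=6 this is 216, so s decreases.
∂E/∂t = -3(t - 4)(t - 2); at t=0 this is -24, so t increases.
s converges to its nearest critical value 4 (a local min of the s-part); t converges to 2. The iterate converges to (4, 2).

(4, 2)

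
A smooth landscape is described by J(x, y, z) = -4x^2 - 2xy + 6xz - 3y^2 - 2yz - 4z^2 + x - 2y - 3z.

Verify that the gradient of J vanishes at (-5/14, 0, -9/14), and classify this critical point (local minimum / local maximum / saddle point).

∇J = (-8x - 2y + 6z + 1, -2x - 6y - 2z - 2, 6x - 2y - 8z - 3); substituting (-5/14, 0, -9/14) gives ∇J = (0, 0, 0), so (-5/14, 0, -9/14) is indeed a critical point.
The Hessian is constant: H = [[-8, -2, 6], [-2, -6, -2], [6, -2, -8]].
Leading principal minors: Δ₁ = -8, Δ₂ = 44, Δ₃ = -56.
The minors alternate sign starting negative (−, +, −), so H is negative definite: a local maximum.

local maximum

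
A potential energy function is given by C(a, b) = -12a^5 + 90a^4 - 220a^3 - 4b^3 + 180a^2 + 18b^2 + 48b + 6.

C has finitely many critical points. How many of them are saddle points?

4

C separates as a function of a plus a function of b, so ∇C=0 decouples.
∂C/∂a = -60a(a - 3)(a - 2)(a - 1) = 0 at a ∈ {0, 1, 2, 3}; ∂C/∂b = -12(b - 4)(b + 1) = 0 at b ∈ {-1, 4}.
The Hessian is diagonal: diag(C_aa, C_bb). Second derivatives: C_aa(0)=360, C_aa(1)=-120, C_aa(2)=120, C_aa(3)=-360; C_bb(-1)=60, C_bb(4)=-60.
Saddle points occur where the two diagonal entries have opposite signs: (0, 4), (1, -1), (2, 4), (3, -1). Count: 4.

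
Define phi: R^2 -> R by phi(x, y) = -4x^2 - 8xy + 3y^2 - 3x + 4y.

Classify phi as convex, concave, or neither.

neither

phi is quadratic, so its Hessian is the constant matrix H = [[-8, -8], [-8, 6]].
det(H) = -112, tr(H) = -2.
det(H) < 0, so H is indefinite: neither convex nor concave.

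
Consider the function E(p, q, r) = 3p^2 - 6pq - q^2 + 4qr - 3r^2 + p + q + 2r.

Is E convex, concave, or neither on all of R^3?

E is quadratic, so its Hessian is the constant matrix H = [[6, -6, 0], [-6, -2, 4], [0, 4, -6]].
Leading principal minors: 6, -48, 192.
Neither pattern holds ⇒ H is indefinite ⇒ neither convex nor concave.

neither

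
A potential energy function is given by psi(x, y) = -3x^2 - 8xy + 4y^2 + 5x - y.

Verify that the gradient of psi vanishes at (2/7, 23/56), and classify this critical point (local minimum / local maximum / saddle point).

∇psi = (-6x - 8y + 5, -8x + 8y - 1); substituting (2/7, 23/56) gives ∇psi = (0, 0), so (2/7, 23/56) is indeed a critical point.
The Hessian of psi is constant: H = [[-6, -8], [-8, 8]].
det(H) = (-6)·8 − (-8)² = -112.
Since det(H) < 0, H is indefinite and the critical point is a saddle point.

saddle point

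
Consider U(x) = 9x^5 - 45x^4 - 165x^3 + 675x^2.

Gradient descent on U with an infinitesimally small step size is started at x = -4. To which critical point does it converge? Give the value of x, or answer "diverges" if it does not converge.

U'(x) = 45x(x - 5)(x - 2)(x + 3), so U'(-4) = 9720.
Gradient descent moves in the -U' direction, i.e. x is decreasing.
There is no critical point below x=-4, and U' keeps the same sign, so the iterate runs off to −∞.

diverges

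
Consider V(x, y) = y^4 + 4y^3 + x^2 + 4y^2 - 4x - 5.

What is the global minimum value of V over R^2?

V(x,y) separates as P(x) + Q(y) − 5, so its minimum is min P + min Q − 5.
P'(x) = 2x - 4 vanishes at x ∈ {2}; Q'(y) = 4y(y + 1)(y + 2) vanishes at y ∈ {-2, -1, 0}.
Local minima of P (where P''>0): P(2)=-4. Local minima of Q: Q(-2)=0, Q(0)=0.
So the global minimum of V is P(2) + Q(-2) − 5 = -4 + 0 − 5 = -9, attained at (2, -2).

-9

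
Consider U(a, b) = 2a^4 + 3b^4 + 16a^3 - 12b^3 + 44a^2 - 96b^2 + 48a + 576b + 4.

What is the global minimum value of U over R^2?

-2318

U(a,b) separates as P(a) + Q(b) + 4, so its minimum is min P + min Q + 4.
P'(a) = 8(a + 1)(a + 2)(a + 3) vanishes at a ∈ {-3, -2, -1}; Q'(b) = 12(b - 4)(b - 3)(b + 4) vanishes at b ∈ {-4, 3, 4}.
Local minima of P (where P''>0): P(-3)=-18, P(-1)=-18. Local minima of Q: Q(-4)=-2304, Q(4)=768.
So the global minimum of U is P(-3) + Q(-4) + 4 = -18 − 2304 + 4 = -2318, attained at (-3, -4).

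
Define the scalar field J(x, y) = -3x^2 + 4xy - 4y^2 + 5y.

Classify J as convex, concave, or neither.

concave

J is quadratic, so its Hessian is the constant matrix H = [[-6, 4], [4, -8]].
det(H) = 32, tr(H) = -14.
det(H) > 0 and tr(H) < 0, so H is negative definite everywhere: concave.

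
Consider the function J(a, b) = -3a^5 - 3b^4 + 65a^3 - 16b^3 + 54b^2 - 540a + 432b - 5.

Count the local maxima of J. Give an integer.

4

J separates as a function of a plus a function of b, so ∇J=0 decouples.
∂J/∂a = -15(a - 3)(a - 2)(a + 2)(a + 3) = 0 at a ∈ {-3, -2, 2, 3}; ∂J/∂b = -12(b - 3)(b + 3)(b + 4) = 0 at b ∈ {-4, -3, 3}.
The Hessian is diagonal: diag(J_aa, J_bb). Second derivatives: J_aa(-3)=450, J_aa(-2)=-300, J_aa(2)=300, J_aa(3)=-450; J_bb(-4)=-84, J_bb(-3)=72, J_bb(3)=-504.
Local maxima occur where both diagonal entries negative: (-2, -4), (-2, 3), (3, -4), (3, 3). Count: 4.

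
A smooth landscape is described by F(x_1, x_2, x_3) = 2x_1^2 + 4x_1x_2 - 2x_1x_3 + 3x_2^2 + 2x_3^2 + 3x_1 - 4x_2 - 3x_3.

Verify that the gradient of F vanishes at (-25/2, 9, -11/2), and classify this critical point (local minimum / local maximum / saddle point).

∇F = (4x_1 + 4x_2 - 2x_3 + 3, 4x_1 + 6x_2 - 4, -2x_1 + 4x_3 - 3); substituting (-25/2, 9, -11/2) gives ∇F = (0, 0, 0), so (-25/2, 9, -11/2) is indeed a critical point.
The Hessian is constant: H = [[4, 4, -2], [4, 6, 0], [-2, 0, 4]].
Leading principal minors: Δ₁ = 4, Δ₂ = 8, Δ₃ = 8.
All leading minors are positive, so H is positive definite: a local minimum.

local minimum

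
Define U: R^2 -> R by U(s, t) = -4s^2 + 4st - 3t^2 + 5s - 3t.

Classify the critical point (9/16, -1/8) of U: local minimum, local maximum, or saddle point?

The Hessian of U is constant: H = [[-8, 4], [4, -6]].
det(H) = (-8)·(-6) − 4² = 32.
det(H) > 0 and tr(H) = -14 < 0, so H is negative definite and the point is a local maximum.

local maximum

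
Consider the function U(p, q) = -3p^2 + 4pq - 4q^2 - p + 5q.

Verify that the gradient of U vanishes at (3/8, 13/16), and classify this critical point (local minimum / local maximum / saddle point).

∇U = (-6p + 4q - 1, 4p - 8q + 5); substituting (3/8, 13/16) gives ∇U = (0, 0), so (3/8, 13/16) is indeed a critical point.
The Hessian of U is constant: H = [[-6, 4], [4, -8]].
det(H) = (-6)·(-8) − 4² = 32.
det(H) > 0 and tr(H) = -14 < 0, so H is negative definite and the point is a local maximum.

local maximum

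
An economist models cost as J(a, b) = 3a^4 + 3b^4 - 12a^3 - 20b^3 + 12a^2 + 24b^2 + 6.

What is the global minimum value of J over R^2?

J(a,b) separates as P(a) + Q(b) + 6, so its minimum is min P + min Q + 6.
P'(a) = 12a(a - 2)(a - 1) vanishes at a ∈ {0, 1, 2}; Q'(b) = 12b(b - 4)(b - 1) vanishes at b ∈ {0, 1, 4}.
Local minima of P (where P''>0): P(0)=0, P(2)=0. Local minima of Q: Q(0)=0, Q(4)=-128.
So the global minimum of J is P(0) + Q(4) + 6 = 0 − 128 + 6 = -122, attained at (0, 4).

-122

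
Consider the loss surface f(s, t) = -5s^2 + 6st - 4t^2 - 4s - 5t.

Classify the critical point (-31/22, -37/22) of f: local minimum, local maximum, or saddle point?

local maximum

The Hessian of f is constant: H = [[-10, 6], [6, -8]].
det(H) = (-10)·(-8) − 6² = 44.
det(H) > 0 and tr(H) = -18 < 0, so H is negative definite and the point is a local maximum.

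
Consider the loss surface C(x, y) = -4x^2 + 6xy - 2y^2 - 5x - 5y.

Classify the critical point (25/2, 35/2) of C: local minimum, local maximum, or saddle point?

saddle point

The Hessian of C is constant: H = [[-8, 6], [6, -4]].
det(H) = (-8)·(-4) − 6² = -4.
Since det(H) < 0, H is indefinite and the critical point is a saddle point.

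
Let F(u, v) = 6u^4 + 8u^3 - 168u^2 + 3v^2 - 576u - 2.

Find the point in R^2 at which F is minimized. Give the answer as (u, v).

(4, 0)

F(u,v) separates as P(u) + Q(v) − 2, so its minimum is min P + min Q − 2.
P'(u) = 24(u - 4)(u + 2)(u + 3) vanishes at u ∈ {-3, -2, 4}; Q'(v) = 6v vanishes at v ∈ {0}.
Local minima of P (where P''>0): P(-3)=486, P(4)=-2944. Local minima of Q: Q(0)=0.
So the global minimum of F is P(4) + Q(0) − 2 = -2944 + 0 − 2 = -2946, attained at (4, 0).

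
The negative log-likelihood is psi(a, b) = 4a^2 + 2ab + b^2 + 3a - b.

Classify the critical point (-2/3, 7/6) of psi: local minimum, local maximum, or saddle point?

local minimum

The Hessian of psi is constant: H = [[8, 2], [2, 2]].
det(H) = 8·2 − 2² = 12.
det(H) > 0 and tr(H) = 10 > 0, so H is positive definite and the point is a local minimum.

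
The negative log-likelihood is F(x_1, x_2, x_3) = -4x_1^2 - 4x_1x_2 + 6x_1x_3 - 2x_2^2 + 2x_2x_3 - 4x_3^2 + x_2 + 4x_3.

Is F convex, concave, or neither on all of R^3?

F is quadratic, so its Hessian is the constant matrix H = [[-8, -4, 6], [-4, -4, 2], [6, 2, -8]].
Leading principal minors: -8, 16, -48.
Signs alternate −, +, − ⇒ H ≺ 0 ⇒ concave.

concave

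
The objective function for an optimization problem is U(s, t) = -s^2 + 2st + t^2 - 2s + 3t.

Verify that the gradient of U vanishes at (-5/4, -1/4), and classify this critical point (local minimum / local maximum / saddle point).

saddle point

∇U = (-2s + 2t - 2, 2s + 2t + 3); substituting (-5/4, -1/4) gives ∇U = (0, 0), so (-5/4, -1/4) is indeed a critical point.
The Hessian of U is constant: H = [[-2, 2], [2, 2]].
det(H) = (-2)·2 − 2² = -8.
Since det(H) < 0, H is indefinite and the critical point is a saddle point.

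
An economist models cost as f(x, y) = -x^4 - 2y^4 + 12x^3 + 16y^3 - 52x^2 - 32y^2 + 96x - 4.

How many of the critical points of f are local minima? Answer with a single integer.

1

f separates as a function of x plus a function of y, so ∇f=0 decouples.
∂f/∂x = -4(x - 4)(x - 3)(x - 2) = 0 at x ∈ {2, 3, 4}; ∂f/∂y = -8y(y - 4)(y - 2) = 0 at y ∈ {0, 2, 4}.
The Hessian is diagonal: diag(f_xx, f_yy). Second derivatives: f_xx(2)=-8, f_xx(3)=4, f_xx(4)=-8; f_yy(0)=-64, f_yy(2)=32, f_yy(4)=-64.
Local minima occur where both diagonal entries positive: (3, 2). Count: 1.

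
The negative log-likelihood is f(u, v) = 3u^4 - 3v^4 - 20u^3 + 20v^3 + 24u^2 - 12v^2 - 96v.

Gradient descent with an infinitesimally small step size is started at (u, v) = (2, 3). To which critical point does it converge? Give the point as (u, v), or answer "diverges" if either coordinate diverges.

(4, 2)

f is separable, so gradient descent decouples: u follows -∂f/∂u, v follows -∂f/∂v.
∂f/∂u = 12u(u - 4)(u - 1); at u=2 this is -48, so u increases.
∂f/∂v = -12(v - 4)(v - 2)(v + 1); at v=3 this is 48, so v decreases.
u converges to its nearest critical value 4 (a local min of the u-part); v converges to 2. The iterate converges to (4, 2).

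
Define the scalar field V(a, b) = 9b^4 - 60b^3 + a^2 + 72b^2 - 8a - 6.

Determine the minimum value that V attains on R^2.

V(a,b) separates as P(a) + Q(b) − 6, so its minimum is min P + min Q − 6.
P'(a) = 2a - 8 vanishes at a ∈ {4}; Q'(b) = 36b(b - 4)(b - 1) vanishes at b ∈ {0, 1, 4}.
Local minima of P (where P''>0): P(4)=-16. Local minima of Q: Q(0)=0, Q(4)=-384.
So the global minimum of V is P(4) + Q(4) − 6 = -16 − 384 − 6 = -406, attained at (4, 4).

-406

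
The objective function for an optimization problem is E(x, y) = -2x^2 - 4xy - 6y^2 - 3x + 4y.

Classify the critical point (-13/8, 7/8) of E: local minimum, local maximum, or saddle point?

local maximum

The Hessian of E is constant: H = [[-4, -4], [-4, -12]].
det(H) = (-4)·(-12) − (-4)² = 32.
det(H) > 0 and tr(H) = -16 < 0, so H is negative definite and the point is a local maximum.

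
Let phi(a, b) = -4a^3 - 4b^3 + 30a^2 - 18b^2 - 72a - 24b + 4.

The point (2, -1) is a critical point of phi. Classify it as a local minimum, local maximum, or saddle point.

The mixed partial ∂²phi/∂a∂b is 0, so the Hessian at any point is diag(phi_aa, phi_bb) = diag(12(-2a + 5), -12(2b + 3)).
At (2, -1): H = diag(12, -12).
The eigenvalues have opposite signs, so H is indefinite: a saddle point.

saddle point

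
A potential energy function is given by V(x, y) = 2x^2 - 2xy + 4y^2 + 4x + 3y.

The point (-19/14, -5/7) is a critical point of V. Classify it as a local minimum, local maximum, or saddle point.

The Hessian of V is constant: H = [[4, -2], [-2, 8]].
det(H) = 4·8 − (-2)² = 28.
det(H) > 0 and tr(H) = 12 > 0, so H is positive definite and the point is a local minimum.

local minimum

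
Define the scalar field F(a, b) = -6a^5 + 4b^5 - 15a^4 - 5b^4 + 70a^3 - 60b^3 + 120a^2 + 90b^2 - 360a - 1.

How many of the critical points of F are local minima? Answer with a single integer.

4

F separates as a function of a plus a function of b, so ∇F=0 decouples.
∂F/∂a = -30(a - 2)(a - 1)(a + 2)(a + 3) = 0 at a ∈ {-3, -2, 1, 2}; ∂F/∂b = 20b(b - 3)(b - 1)(b + 3) = 0 at b ∈ {-3, 0, 1, 3}.
The Hessian is diagonal: diag(F_aa, F_bb). Second derivatives: F_aa(-3)=600, F_aa(-2)=-360, F_aa(1)=360, F_aa(2)=-600; F_bb(-3)=-1440, F_bb(0)=180, F_bb(1)=-160, F_bb(3)=720.
Local minima occur where both diagonal entries positive: (-3, 0), (-3, 3), (1, 0), (1, 3). Count: 4.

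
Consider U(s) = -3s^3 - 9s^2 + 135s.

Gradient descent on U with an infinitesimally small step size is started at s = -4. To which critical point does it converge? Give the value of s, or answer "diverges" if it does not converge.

-5

U'(s) = -9(s - 3)(s + 5), so U'(-4) = 63.
Gradient descent moves in the -U' direction, i.e. s is decreasing.
The nearest critical point in that direction is s = -5, where U'' = 72 > 0 (a local minimum). The iterate converges there.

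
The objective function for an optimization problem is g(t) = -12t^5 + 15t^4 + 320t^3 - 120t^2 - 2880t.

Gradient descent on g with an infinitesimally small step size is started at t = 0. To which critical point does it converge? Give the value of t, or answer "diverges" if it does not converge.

2

g'(t) = -60(t - 4)(t - 2)(t + 2)(t + 3), so g'(0) = -2880.
Gradient descent moves in the -g' direction, i.e. t is increasing.
The nearest critical point in that direction is t = 2, where g'' = 2400 > 0 (a local minimum). The iterate converges there.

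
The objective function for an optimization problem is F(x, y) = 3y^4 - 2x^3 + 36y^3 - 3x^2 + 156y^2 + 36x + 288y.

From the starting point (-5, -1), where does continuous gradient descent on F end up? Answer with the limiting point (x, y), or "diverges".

(-3, -2)

F is separable, so gradient descent decouples: x follows -∂F/∂x, y follows -∂F/∂y.
∂F/∂x = -6(x - 2)(x + 3); at x=-5 this is -84, so x increases.
∂F/∂y = 12(y + 2)(y + 3)(y + 4); at y=-1 this is 72, so y decreases.
x converges to its nearest critical value -3 (a local min of the x-part); y converges to -2. The iterate converges to (-3, -2).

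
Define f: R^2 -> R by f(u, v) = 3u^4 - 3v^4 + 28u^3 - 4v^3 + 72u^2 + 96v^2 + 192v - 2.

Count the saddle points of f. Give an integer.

f separates as a function of u plus a function of v, so ∇f=0 decouples.
∂f/∂u = 12u(u + 3)(u + 4) = 0 at u ∈ {-4, -3, 0}; ∂f/∂v = -12(v - 4)(v + 1)(v + 4) = 0 at v ∈ {-4, -1, 4}.
The Hessian is diagonal: diag(f_uu, f_vv). Second derivatives: f_uu(-4)=48, f_uu(-3)=-36, f_uu(0)=144; f_vv(-4)=-288, f_vv(-1)=180, f_vv(4)=-480.
Saddle points occur where the two diagonal entries have opposite signs: (-4, -4), (-4, 4), (-3, -1), (0, -4), (0, 4). Count: 5.

5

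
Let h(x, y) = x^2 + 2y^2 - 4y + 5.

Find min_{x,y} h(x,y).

h(x,y) separates as P(x) + Q(y) + 5, so its minimum is min P + min Q + 5.
P'(x) = 2x vanishes at x ∈ {0}; Q'(y) = 4y - 4 vanishes at y ∈ {1}.
Local minima of P (where P''>0): P(0)=0. Local minima of Q: Q(1)=-2.
So the global minimum of h is P(0) + Q(1) + 5 = 0 − 2 + 5 = 3, attained at (0, 1).

3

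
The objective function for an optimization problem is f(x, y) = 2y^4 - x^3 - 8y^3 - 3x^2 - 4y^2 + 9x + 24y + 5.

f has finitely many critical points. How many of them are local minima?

2

f separates as a function of x plus a function of y, so ∇f=0 decouples.
∂f/∂x = -3(x - 1)(x + 3) = 0 at x ∈ {-3, 1}; ∂f/∂y = 8(y - 3)(y - 1)(y + 1) = 0 at y ∈ {-1, 1, 3}.
The Hessian is diagonal: diag(f_xx, f_yy). Second derivatives: f_xx(-3)=12, f_xx(1)=-12; f_yy(-1)=64, f_yy(1)=-32, f_yy(3)=64.
Local minima occur where both diagonal entries positive: (-3, -1), (-3, 3). Count: 2.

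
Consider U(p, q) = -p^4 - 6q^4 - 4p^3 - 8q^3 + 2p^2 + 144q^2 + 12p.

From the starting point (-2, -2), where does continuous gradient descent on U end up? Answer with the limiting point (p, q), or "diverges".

U is separable, so gradient descent decouples: p follows -∂U/∂p, q follows -∂U/∂q.
∂U/∂p = -4(p - 1)(p + 1)(p + 3); at p=-2 this is -12, so p increases.
∂U/∂q = -24q(q - 3)(q + 4); at q=-2 this is -480, so q increases.
p converges to its nearest critical value -1 (a local min of the p-part); q converges to 0. The iterate converges to (-1, 0).

(-1, 0)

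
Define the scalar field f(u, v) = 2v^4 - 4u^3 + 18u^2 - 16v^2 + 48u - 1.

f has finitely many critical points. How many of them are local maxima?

f separates as a function of u plus a function of v, so ∇f=0 decouples.
∂f/∂u = -12(u - 4)(u + 1) = 0 at u ∈ {-1, 4}; ∂f/∂v = 8v(v - 2)(v + 2) = 0 at v ∈ {-2, 0, 2}.
The Hessian is diagonal: diag(f_uu, f_vv). Second derivatives: f_uu(-1)=60, f_uu(4)=-60; f_vv(-2)=64, f_vv(0)=-32, f_vv(2)=64.
Local maxima occur where both diagonal entries negative: (4, 0). Count: 1.

1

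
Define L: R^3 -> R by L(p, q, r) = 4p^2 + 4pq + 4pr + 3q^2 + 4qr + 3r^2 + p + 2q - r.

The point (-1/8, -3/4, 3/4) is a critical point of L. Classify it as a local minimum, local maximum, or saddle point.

local minimum

The Hessian is constant: H = [[8, 4, 4], [4, 6, 4], [4, 4, 6]].
Leading principal minors: Δ₁ = 8, Δ₂ = 32, Δ₃ = 96.
All leading minors are positive, so H is positive definite: a local minimum.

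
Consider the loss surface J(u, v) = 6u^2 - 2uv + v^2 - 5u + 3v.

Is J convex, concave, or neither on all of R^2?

convex

J is quadratic, so its Hessian is the constant matrix H = [[12, -2], [-2, 2]].
det(H) = 20, tr(H) = 14.
det(H) > 0 and tr(H) > 0, so H is positive definite everywhere: convex.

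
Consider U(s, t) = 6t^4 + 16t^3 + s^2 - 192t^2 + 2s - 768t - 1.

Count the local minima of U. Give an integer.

2

U separates as a function of s plus a function of t, so ∇U=0 decouples.
∂U/∂s = 2(s + 1) = 0 at s ∈ {-1}; ∂U/∂t = 24(t - 4)(t + 2)(t + 4) = 0 at t ∈ {-4, -2, 4}.
The Hessian is diagonal: diag(U_ss, U_tt). Second derivatives: U_ss(-1)=2; U_tt(-4)=384, U_tt(-2)=-288, U_tt(4)=1152.
Local minima occur where both diagonal entries positive: (-1, -4), (-1, 4). Count: 2.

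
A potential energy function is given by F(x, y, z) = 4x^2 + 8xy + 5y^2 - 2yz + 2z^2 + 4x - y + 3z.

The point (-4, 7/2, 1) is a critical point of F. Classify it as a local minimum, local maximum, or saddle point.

local minimum

The Hessian is constant: H = [[8, 8, 0], [8, 10, -2], [0, -2, 4]].
Leading principal minors: Δ₁ = 8, Δ₂ = 16, Δ₃ = 32.
All leading minors are positive, so H is positive definite: a local minimum.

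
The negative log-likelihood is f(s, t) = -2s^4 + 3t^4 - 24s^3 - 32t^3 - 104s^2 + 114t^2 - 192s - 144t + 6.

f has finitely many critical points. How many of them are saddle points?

5

f separates as a function of s plus a function of t, so ∇f=0 decouples.
∂f/∂s = -8(s + 2)(s + 3)(s + 4) = 0 at s ∈ {-4, -3, -2}; ∂f/∂t = 12(t - 4)(t - 3)(t - 1) = 0 at t ∈ {1, 3, 4}.
The Hessian is diagonal: diag(f_ss, f_tt). Second derivatives: f_ss(-4)=-16, f_ss(-3)=8, f_ss(-2)=-16; f_tt(1)=72, f_tt(3)=-24, f_tt(4)=36.
Saddle points occur where the two diagonal entries have opposite signs: (-4, 1), (-4, 4), (-3, 3), (-2, 1), (-2, 4). Count: 5.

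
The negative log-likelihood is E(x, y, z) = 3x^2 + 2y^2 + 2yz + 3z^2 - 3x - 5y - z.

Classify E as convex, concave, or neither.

convex

E is quadratic, so its Hessian is the constant matrix H = [[6, 0, 0], [0, 4, 2], [0, 2, 6]].
Leading principal minors: 6, 24, 120.
All positive ⇒ H ≻ 0 ⇒ convex.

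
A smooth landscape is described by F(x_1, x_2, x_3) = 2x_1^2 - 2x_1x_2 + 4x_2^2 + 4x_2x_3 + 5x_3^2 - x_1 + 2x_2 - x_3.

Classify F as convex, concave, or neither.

convex

F is quadratic, so its Hessian is the constant matrix H = [[4, -2, 0], [-2, 8, 4], [0, 4, 10]].
Leading principal minors: 4, 28, 216.
All positive ⇒ H ≻ 0 ⇒ convex.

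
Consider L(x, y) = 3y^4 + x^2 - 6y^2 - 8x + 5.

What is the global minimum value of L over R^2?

L(x,y) separates as P(x) + Q(y) + 5, so its minimum is min P + min Q + 5.
P'(x) = 2x - 8 vanishes at x ∈ {4}; Q'(y) = 12y(y - 1)(y + 1) vanishes at y ∈ {-1, 0, 1}.
Local minima of P (where P''>0): P(4)=-16. Local minima of Q: Q(-1)=-3, Q(1)=-3.
So the global minimum of L is P(4) + Q(-1) + 5 = -16 − 3 + 5 = -14, attained at (4, -1).

-14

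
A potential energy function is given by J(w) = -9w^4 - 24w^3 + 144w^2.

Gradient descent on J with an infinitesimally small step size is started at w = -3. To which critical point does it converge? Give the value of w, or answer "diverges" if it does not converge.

0

J'(w) = -36w(w - 2)(w + 4), so J'(-3) = -540.
Gradient descent moves in the -J' direction, i.e. w is increasing.
The nearest critical point in that direction is w = 0, where J'' = 288 > 0 (a local minimum). The iterate converges there.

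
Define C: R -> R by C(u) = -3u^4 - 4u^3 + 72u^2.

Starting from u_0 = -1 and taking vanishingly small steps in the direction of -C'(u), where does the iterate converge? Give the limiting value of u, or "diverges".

C'(u) = -12u(u - 3)(u + 4), so C'(-1) = -144.
Gradient descent moves in the -C' direction, i.e. u is increasing.
The nearest critical point in that direction is u = 0, where C'' = 144 > 0 (a local minimum). The iterate converges there.

0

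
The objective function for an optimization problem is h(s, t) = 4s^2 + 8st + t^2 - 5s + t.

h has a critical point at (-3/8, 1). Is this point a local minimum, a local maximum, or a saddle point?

The Hessian of h is constant: H = [[8, 8], [8, 2]].
det(H) = 8·2 − 8² = -48.
Since det(H) < 0, H is indefinite and the critical point is a saddle point.

saddle point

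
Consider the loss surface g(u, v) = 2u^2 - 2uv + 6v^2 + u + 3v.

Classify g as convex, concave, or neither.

convex

g is quadratic, so its Hessian is the constant matrix H = [[4, -2], [-2, 12]].
det(H) = 44, tr(H) = 16.
det(H) > 0 and tr(H) > 0, so H is positive definite everywhere: convex.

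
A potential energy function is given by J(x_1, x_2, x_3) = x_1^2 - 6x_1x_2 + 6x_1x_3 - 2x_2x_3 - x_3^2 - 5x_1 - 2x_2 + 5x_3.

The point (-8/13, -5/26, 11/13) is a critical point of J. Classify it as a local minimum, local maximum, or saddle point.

The Hessian is constant: H = [[2, -6, 6], [-6, 0, -2], [6, -2, -2]].
Leading principal minors: Δ₁ = 2, Δ₂ = -36, Δ₃ = 208.
The minors fit neither the all-positive nor the alternating-sign pattern, so H is indefinite: a saddle point.

saddle point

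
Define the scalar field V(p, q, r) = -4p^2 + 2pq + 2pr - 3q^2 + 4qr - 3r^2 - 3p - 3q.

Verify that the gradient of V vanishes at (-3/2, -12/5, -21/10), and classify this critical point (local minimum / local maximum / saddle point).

∇V = (-8p + 2q + 2r - 3, 2p - 6q + 4r - 3, 2p + 4q - 6r); substituting (-3/2, -12/5, -21/10) gives ∇V = (0, 0, 0), so (-3/2, -12/5, -21/10) is indeed a critical point.
The Hessian is constant: H = [[-8, 2, 2], [2, -6, 4], [2, 4, -6]].
Leading principal minors: Δ₁ = -8, Δ₂ = 44, Δ₃ = -80.
The minors alternate sign starting negative (−, +, −), so H is negative definite: a local maximum.

local maximum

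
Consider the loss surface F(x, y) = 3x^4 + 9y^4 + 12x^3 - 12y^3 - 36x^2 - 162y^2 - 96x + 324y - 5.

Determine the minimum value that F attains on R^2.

F(x,y) separates as P(x) + Q(y) − 5, so its minimum is min P + min Q − 5.
P'(x) = 12(x - 2)(x + 1)(x + 4) vanishes at x ∈ {-4, -1, 2}; Q'(y) = 36(y - 3)(y - 1)(y + 3) vanishes at y ∈ {-3, 1, 3}.
Local minima of P (where P''>0): P(-4)=-192, P(2)=-192. Local minima of Q: Q(-3)=-1377, Q(3)=-81.
So the global minimum of F is P(-4) + Q(-3) − 5 = -192 − 1377 − 5 = -1574, attained at (-4, -3).

-1574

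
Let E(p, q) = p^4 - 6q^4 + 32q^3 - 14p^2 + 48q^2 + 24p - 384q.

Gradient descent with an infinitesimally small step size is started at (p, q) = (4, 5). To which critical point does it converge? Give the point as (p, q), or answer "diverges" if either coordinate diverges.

diverges

E is separable, so gradient descent decouples: p follows -∂E/∂p, q follows -∂E/∂q.
∂E/∂p = 4(p - 2)(p - 1)(p + 3); at p=4 this is 168, so p decreases.
∂E/∂q = -24(q - 4)(q - 2)(q + 2); at q=5 this is -504, so q increases.
The q-coordinate has no critical point in that direction and runs off to infinity.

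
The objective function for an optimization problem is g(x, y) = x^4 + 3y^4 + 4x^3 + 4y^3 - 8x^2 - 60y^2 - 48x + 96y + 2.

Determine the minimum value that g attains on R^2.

g(x,y) separates as P(x) + Q(y) + 2, so its minimum is min P + min Q + 2.
P'(x) = 4(x - 2)(x + 2)(x + 3) vanishes at x ∈ {-3, -2, 2}; Q'(y) = 12(y - 2)(y - 1)(y + 4) vanishes at y ∈ {-4, 1, 2}.
Local minima of P (where P''>0): P(-3)=45, P(2)=-80. Local minima of Q: Q(-4)=-832, Q(2)=32.
So the global minimum of g is P(2) + Q(-4) + 2 = -80 − 832 + 2 = -910, attained at (2, -4).

-910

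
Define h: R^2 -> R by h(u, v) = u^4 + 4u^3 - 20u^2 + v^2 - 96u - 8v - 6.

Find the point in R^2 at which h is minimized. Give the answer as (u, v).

(3, 4)

h(u,v) separates as P(u) + Q(v) − 6, so its minimum is min P + min Q − 6.
P'(u) = 4(u - 3)(u + 2)(u + 4) vanishes at u ∈ {-4, -2, 3}; Q'(v) = 2v - 8 vanishes at v ∈ {4}.
Local minima of P (where P''>0): P(-4)=64, P(3)=-279. Local minima of Q: Q(4)=-16.
So the global minimum of h is P(3) + Q(4) − 6 = -279 − 16 − 6 = -301, attained at (3, 4).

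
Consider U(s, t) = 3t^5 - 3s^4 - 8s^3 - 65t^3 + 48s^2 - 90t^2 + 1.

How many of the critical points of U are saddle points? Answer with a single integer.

U separates as a function of s plus a function of t, so ∇U=0 decouples.
∂U/∂s = -12s(s - 2)(s + 4) = 0 at s ∈ {-4, 0, 2}; ∂U/∂t = 15t(t - 4)(t + 1)(t + 3) = 0 at t ∈ {-3, -1, 0, 4}.
The Hessian is diagonal: diag(U_ss, U_tt). Second derivatives: U_ss(-4)=-288, U_ss(0)=96, U_ss(2)=-144; U_tt(-3)=-630, U_tt(-1)=150, U_tt(0)=-180, U_tt(4)=2100.
Saddle points occur where the two diagonal entries have opposite signs: (-4, -1), (-4, 4), (0, -3), (0, 0), (2, -1), (2, 4). Count: 6.

6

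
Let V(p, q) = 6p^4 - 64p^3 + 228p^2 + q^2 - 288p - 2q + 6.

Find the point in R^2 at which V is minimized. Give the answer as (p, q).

V(p,q) separates as A(p) + B(q) + 6, so its minimum is min A + min B + 6.
A'(p) = 24(p - 4)(p - 3)(p - 1) vanishes at p ∈ {1, 3, 4}; B'(q) = 2q - 2 vanishes at q ∈ {1}.
Local minima of A (where A''>0): A(1)=-118, A(4)=-64. Local minima of B: B(1)=-1.
So the global minimum of V is A(1) + B(1) + 6 = -118 − 1 + 6 = -113, attained at (1, 1).

(1, 1)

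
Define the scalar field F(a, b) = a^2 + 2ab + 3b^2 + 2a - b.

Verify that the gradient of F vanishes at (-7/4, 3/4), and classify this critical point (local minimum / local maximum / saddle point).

∇F = (2a + 2b + 2, 2a + 6b - 1); substituting (-7/4, 3/4) gives ∇F = (0, 0), so (-7/4, 3/4) is indeed a critical point.
The Hessian of F is constant: H = [[2, 2], [2, 6]].
det(H) = 2·6 − 2² = 8.
det(H) > 0 and tr(H) = 8 > 0, so H is positive definite and the point is a local minimum.

local minimum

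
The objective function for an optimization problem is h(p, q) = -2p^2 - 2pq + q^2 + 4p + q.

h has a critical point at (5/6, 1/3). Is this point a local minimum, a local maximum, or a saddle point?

The Hessian of h is constant: H = [[-4, -2], [-2, 2]].
det(H) = (-4)·2 − (-2)² = -12.
Since det(H) < 0, H is indefinite and the critical point is a saddle point.

saddle point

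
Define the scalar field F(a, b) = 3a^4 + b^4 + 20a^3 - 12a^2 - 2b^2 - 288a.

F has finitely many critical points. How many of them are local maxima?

1

F separates as a function of a plus a function of b, so ∇F=0 decouples.
∂F/∂a = 12(a - 2)(a + 3)(a + 4) = 0 at a ∈ {-4, -3, 2}; ∂F/∂b = 4b(b - 1)(b + 1) = 0 at b ∈ {-1, 0, 1}.
The Hessian is diagonal: diag(F_aa, F_bb). Second derivatives: F_aa(-4)=72, F_aa(-3)=-60, F_aa(2)=360; F_bb(-1)=8, F_bb(0)=-4, F_bb(1)=8.
Local maxima occur where both diagonal entries negative: (-3, 0). Count: 1.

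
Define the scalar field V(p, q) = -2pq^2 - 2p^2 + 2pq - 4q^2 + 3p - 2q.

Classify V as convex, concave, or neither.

neither

The term -2pq^2 is cubic, so the Hessian is not constant.
∂²V/∂q² = -4p - 8, which takes both signs as p varies (negative for sufficiently large p). A diagonal entry of the Hessian changing sign means the Hessian is neither positive- nor negative-semidefinite on all of R^2.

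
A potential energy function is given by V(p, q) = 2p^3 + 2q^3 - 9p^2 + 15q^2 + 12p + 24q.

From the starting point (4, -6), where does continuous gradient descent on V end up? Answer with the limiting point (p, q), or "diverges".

diverges

V is separable, so gradient descent decouples: p follows -∂V/∂p, q follows -∂V/∂q.
∂V/∂p = 6(p - 2)(p - 1); at p=4 this is 36, so p decreases.
∂V/∂q = 6(q + 1)(q + 4); at q=-6 this is 60, so q decreases.
The q-coordinate has no critical point in that direction and runs off to infinity.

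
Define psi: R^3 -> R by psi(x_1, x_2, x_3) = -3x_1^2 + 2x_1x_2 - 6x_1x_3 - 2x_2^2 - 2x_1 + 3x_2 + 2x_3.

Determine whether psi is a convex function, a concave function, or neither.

psi is quadratic, so its Hessian is the constant matrix H = [[-6, 2, -6], [2, -4, 0], [-6, 0, 0]].
Leading principal minors: -6, 20, 144.
Neither pattern holds ⇒ H is indefinite ⇒ neither convex nor concave.

neither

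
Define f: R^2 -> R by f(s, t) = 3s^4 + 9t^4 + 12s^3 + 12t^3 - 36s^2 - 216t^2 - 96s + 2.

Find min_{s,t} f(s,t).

-2110

f(s,t) separates as P(s) + Q(t) + 2, so its minimum is min P + min Q + 2.
P'(s) = 12(s - 2)(s + 1)(s + 4) vanishes at s ∈ {-4, -1, 2}; Q'(t) = 36t(t - 3)(t + 4) vanishes at t ∈ {-4, 0, 3}.
Local minima of P (where P''>0): P(-4)=-192, P(2)=-192. Local minima of Q: Q(-4)=-1920, Q(3)=-891.
So the global minimum of f is P(-4) + Q(-4) + 2 = -192 − 1920 + 2 = -2110, attained at (-4, -4).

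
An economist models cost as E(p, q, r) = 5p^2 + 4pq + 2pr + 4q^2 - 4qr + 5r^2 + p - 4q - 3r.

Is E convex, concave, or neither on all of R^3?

E is quadratic, so its Hessian is the constant matrix H = [[10, 4, 2], [4, 8, -4], [2, -4, 10]].
Leading principal minors: 10, 64, 384.
All positive ⇒ H ≻ 0 ⇒ convex.

convex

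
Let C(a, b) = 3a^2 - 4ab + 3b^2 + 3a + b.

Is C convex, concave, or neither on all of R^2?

convex

C is quadratic, so its Hessian is the constant matrix H = [[6, -4], [-4, 6]].
det(H) = 20, tr(H) = 12.
det(H) > 0 and tr(H) > 0, so H is positive definite everywhere: convex.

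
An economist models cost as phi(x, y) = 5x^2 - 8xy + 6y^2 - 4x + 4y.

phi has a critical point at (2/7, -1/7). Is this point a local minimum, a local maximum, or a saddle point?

The Hessian of phi is constant: H = [[10, -8], [-8, 12]].
det(H) = 10·12 − (-8)² = 56.
det(H) > 0 and tr(H) = 22 > 0, so H is positive definite and the point is a local minimum.

local minimum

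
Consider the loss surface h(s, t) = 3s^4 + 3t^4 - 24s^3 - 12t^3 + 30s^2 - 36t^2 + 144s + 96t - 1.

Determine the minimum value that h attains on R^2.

h(s,t) separates as P(s) + Q(t) − 1, so its minimum is min P + min Q − 1.
P'(s) = 12(s - 4)(s - 3)(s + 1) vanishes at s ∈ {-1, 3, 4}; Q'(t) = 12(t - 4)(t - 1)(t + 2) vanishes at t ∈ {-2, 1, 4}.
Local minima of P (where P''>0): P(-1)=-87, P(4)=288. Local minima of Q: Q(-2)=-192, Q(4)=-192.
So the global minimum of h is P(-1) + Q(-2) − 1 = -87 − 192 − 1 = -280, attained at (-1, -2).

-280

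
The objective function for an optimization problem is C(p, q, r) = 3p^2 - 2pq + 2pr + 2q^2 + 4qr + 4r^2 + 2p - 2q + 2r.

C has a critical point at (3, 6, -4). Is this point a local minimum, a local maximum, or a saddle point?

local minimum

The Hessian is constant: H = [[6, -2, 2], [-2, 4, 4], [2, 4, 8]].
Leading principal minors: Δ₁ = 6, Δ₂ = 20, Δ₃ = 16.
All leading minors are positive, so H is positive definite: a local minimum.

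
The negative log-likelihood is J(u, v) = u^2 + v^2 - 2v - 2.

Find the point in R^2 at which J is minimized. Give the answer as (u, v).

J(u,v) separates as P(u) + Q(v) − 2, so its minimum is min P + min Q − 2.
P'(u) = 2u vanishes at u ∈ {0}; Q'(v) = 2v - 2 vanishes at v ∈ {1}.
Local minima of P (where P''>0): P(0)=0. Local minima of Q: Q(1)=-1.
So the global minimum of J is P(0) + Q(1) − 2 = 0 − 1 − 2 = -3, attained at (0, 1).

(0, 1)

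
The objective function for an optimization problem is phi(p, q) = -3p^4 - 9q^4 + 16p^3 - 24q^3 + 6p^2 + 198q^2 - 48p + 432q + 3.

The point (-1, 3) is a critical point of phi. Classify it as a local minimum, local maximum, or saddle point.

local maximum

The mixed partial ∂²phi/∂p∂q is 0, so the Hessian at any point is diag(phi_pp, phi_qq) = diag(12(-3p^2 + 8p + 1), 36(-3q^2 - 4q + 11)).
At (-1, 3): H = diag(-120, -1008).
Both eigenvalues are negative, so H is negative definite: a local maximum.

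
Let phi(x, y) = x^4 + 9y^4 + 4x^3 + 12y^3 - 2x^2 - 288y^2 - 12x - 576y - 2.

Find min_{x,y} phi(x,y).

-3851

phi(x,y) separates as P(x) + Q(y) − 2, so its minimum is min P + min Q − 2.
P'(x) = 4(x - 1)(x + 1)(x + 3) vanishes at x ∈ {-3, -1, 1}; Q'(y) = 36(y - 4)(y + 1)(y + 4) vanishes at y ∈ {-4, -1, 4}.
Local minima of P (where P''>0): P(-3)=-9, P(1)=-9. Local minima of Q: Q(-4)=-768, Q(4)=-3840.
So the global minimum of phi is P(-3) + Q(4) − 2 = -9 − 3840 − 2 = -3851, attained at (-3, 4).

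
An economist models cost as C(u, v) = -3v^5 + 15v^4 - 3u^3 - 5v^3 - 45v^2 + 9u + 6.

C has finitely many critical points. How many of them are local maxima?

C separates as a function of u plus a function of v, so ∇C=0 decouples.
∂C/∂u = -9(u - 1)(u + 1) = 0 at u ∈ {-1, 1}; ∂C/∂v = -15v(v - 3)(v - 2)(v + 1) = 0 at v ∈ {-1, 0, 2, 3}.
The Hessian is diagonal: diag(C_uu, C_vv). Second derivatives: C_uu(-1)=18, C_uu(1)=-18; C_vv(-1)=180, C_vv(0)=-90, C_vv(2)=90, C_vv(3)=-180.
Local maxima occur where both diagonal entries negative: (1, 0), (1, 3). Count: 2.

2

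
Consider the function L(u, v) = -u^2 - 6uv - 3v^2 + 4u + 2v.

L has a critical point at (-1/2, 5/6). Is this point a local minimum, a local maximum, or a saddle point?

The Hessian of L is constant: H = [[-2, -6], [-6, -6]].
det(H) = (-2)·(-6) − (-6)² = -24.
Since det(H) < 0, H is indefinite and the critical point is a saddle point.

saddle point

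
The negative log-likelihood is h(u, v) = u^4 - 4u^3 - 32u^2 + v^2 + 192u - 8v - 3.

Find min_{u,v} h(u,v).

-787

h(u,v) separates as P(u) + Q(v) − 3, so its minimum is min P + min Q − 3.
P'(u) = 4(u - 4)(u - 3)(u + 4) vanishes at u ∈ {-4, 3, 4}; Q'(v) = 2v - 8 vanishes at v ∈ {4}.
Local minima of P (where P''>0): P(-4)=-768, P(4)=256. Local minima of Q: Q(4)=-16.
So the global minimum of h is P(-4) + Q(4) − 3 = -768 − 16 − 3 = -787, attained at (-4, 4).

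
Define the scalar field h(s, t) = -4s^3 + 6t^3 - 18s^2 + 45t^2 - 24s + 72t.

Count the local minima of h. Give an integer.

1

h separates as a function of s plus a function of t, so ∇h=0 decouples.
∂h/∂s = -12(s + 1)(s + 2) = 0 at s ∈ {-2, -1}; ∂h/∂t = 18(t + 1)(t + 4) = 0 at t ∈ {-4, -1}.
The Hessian is diagonal: diag(h_ss, h_tt). Second derivatives: h_ss(-2)=12, h_ss(-1)=-12; h_tt(-4)=-54, h_tt(-1)=54.
Local minima occur where both diagonal entries positive: (-2, -1). Count: 1.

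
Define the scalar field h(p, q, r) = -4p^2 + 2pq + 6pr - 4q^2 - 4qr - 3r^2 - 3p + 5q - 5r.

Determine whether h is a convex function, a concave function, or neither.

h is quadratic, so its Hessian is the constant matrix H = [[-8, 2, 6], [2, -8, -4], [6, -4, -6]].
Leading principal minors: -8, 60, -40.
Signs alternate −, +, − ⇒ H ≺ 0 ⇒ concave.

concave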